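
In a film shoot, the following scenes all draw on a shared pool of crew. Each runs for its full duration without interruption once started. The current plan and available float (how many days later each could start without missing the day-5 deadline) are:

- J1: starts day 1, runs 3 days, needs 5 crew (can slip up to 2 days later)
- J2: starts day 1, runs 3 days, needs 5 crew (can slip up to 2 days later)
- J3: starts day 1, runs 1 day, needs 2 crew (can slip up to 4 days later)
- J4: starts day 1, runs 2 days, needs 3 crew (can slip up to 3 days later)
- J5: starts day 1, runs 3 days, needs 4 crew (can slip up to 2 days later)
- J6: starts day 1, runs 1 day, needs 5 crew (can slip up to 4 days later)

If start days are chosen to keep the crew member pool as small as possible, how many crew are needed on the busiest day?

14

Early-start (J1@1, J2@1, J3@1, J4@1, J5@1, J6@1) gives peak 24: d1:24  d2:17  d3:14  d4:0  d5:0.
Shift J4→4, J5→2, J6→4.
Schedule J1@1, J2@1, J3@1, J4@4, J5@2, J6@4: d1:12  d2:14  d3:14  d4:12  d5:3 — peak 14.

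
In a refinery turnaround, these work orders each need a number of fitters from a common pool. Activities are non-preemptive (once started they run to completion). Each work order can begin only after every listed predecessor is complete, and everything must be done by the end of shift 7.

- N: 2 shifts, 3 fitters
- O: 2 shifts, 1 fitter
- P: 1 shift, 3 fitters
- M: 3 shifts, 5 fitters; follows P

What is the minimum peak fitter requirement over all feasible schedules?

5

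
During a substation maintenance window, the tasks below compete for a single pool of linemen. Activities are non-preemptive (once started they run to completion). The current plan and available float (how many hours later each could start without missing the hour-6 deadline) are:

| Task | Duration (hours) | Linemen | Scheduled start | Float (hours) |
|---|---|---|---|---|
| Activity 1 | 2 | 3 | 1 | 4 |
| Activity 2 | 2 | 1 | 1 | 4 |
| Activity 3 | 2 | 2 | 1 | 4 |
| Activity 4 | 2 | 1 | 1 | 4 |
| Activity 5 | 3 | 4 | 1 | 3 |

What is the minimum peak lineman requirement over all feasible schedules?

5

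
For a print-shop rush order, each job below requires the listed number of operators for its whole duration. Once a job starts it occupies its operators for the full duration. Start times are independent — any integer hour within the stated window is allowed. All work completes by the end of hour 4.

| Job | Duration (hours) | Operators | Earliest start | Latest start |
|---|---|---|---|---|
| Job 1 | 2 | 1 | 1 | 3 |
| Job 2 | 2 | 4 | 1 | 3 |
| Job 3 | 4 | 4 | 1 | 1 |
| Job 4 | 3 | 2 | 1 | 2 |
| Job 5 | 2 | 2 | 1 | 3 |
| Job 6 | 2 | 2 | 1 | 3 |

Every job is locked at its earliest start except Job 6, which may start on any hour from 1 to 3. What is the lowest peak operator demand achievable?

13

Job 6@1: h1:15  h2:15  h3:6  h4:4 → peak 15
Job 6@2: h1:13  h2:15  h3:8  h4:4 → peak 15
Job 6@3: h1:13  h2:13  h3:8  h4:6 → peak 13
Best is Job 6@3, peak 13.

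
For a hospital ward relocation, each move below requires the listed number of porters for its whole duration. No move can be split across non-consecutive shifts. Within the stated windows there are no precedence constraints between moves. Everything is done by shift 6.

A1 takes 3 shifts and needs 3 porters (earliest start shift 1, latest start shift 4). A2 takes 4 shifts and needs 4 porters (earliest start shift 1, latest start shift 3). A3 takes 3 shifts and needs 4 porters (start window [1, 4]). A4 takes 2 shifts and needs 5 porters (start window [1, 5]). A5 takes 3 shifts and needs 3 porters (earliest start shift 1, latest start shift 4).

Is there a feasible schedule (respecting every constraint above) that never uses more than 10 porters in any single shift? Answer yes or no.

Schedule A1@1, A2@1, A3@4, A4@5, A5@1: s1:10  s2:10  s3:10  s4:8  s5:9  s6:9 — peak 10 ≤ 10.

yes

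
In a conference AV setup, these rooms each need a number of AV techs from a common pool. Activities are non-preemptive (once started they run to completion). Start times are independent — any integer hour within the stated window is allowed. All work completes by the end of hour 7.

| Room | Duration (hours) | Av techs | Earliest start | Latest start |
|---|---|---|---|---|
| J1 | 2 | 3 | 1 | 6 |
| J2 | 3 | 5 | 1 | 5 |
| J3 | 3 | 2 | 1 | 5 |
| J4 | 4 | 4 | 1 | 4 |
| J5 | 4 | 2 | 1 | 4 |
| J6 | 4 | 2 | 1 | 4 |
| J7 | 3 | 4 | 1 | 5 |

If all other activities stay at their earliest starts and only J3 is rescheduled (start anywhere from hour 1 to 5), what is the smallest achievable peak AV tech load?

20

J3@1: h1:22  h2:22  h3:19  h4:8  h5:0  h6:0  h7:0 → peak 22
J3@2: h1:20  h2:22  h3:19  h4:10  h5:0  h6:0  h7:0 → peak 22
J3@3: h1:20  h2:20  h3:19  h4:10  h5:2  h6:0  h7:0 → peak 20
J3@4: h1:20  h2:20  h3:17  h4:10  h5:2  h6:2  h7:0 → peak 20
J3@5: h1:20  h2:20  h3:17  h4:8  h5:2  h6:2  h7:2 → peak 20
Best is J3@3, peak 20.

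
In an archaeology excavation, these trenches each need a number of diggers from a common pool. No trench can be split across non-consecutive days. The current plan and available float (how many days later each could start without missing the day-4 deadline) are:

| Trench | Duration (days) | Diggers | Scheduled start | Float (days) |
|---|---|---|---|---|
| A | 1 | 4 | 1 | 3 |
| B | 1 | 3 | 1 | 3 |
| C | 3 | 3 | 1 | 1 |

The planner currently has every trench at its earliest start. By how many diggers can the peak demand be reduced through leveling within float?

4

Early-start peak: d1:10  d2:3  d3:3  d4:0 ⇒ 10.
Leveled (A@1, B@2, C@2): d1:4  d2:6  d3:3  d4:3 ⇒ 6.
Reduction 10 − 6 = 4.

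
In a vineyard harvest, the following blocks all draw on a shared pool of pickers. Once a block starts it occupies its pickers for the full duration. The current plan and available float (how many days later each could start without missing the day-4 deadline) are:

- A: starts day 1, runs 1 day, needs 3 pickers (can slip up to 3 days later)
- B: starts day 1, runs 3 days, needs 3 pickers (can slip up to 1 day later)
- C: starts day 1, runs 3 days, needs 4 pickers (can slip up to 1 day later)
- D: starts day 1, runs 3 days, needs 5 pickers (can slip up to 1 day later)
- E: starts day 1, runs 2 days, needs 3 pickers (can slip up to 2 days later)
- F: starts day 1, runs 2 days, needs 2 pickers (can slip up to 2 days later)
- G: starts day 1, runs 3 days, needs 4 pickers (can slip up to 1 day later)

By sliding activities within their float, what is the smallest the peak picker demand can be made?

19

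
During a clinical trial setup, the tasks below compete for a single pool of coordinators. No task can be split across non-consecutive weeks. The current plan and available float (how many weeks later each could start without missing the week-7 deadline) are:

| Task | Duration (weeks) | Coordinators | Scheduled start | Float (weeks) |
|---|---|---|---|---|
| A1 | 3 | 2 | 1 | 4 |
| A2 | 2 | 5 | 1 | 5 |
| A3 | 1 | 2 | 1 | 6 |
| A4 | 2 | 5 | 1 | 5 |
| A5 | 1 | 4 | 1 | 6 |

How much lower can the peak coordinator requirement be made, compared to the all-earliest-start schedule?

Early-start peak: w1:18  w2:12  w3:2  w4:0  w5:0  w6:0  w7:0 ⇒ 18.
Leveled (A1@1, A2@4, A3@1, A4@6, A5@2): w1:4  w2:6  w3:2  w4:5  w5:5  w6:5  w7:5 ⇒ 6.
Reduction 18 − 6 = 12.

12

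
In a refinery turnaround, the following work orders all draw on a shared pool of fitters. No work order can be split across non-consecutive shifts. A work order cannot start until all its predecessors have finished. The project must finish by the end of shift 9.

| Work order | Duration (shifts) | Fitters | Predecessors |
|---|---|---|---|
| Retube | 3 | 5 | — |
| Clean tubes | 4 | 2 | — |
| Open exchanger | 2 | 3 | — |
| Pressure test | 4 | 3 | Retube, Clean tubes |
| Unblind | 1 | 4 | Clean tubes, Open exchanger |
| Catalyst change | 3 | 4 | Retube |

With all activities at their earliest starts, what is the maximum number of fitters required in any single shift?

Early-start schedule: Retube@1, Clean tubes@1, Open exchanger@1, Pressure test@5, Unblind@5, Catalyst change@4.
Load per shift: shift 1: 10, shift 2: 10, shift 3: 7, shift 4: 6, shift 5: 11, shift 6: 7, shift 7: 3, shift 8: 3, shift 9: 0.
Peak is 11.

11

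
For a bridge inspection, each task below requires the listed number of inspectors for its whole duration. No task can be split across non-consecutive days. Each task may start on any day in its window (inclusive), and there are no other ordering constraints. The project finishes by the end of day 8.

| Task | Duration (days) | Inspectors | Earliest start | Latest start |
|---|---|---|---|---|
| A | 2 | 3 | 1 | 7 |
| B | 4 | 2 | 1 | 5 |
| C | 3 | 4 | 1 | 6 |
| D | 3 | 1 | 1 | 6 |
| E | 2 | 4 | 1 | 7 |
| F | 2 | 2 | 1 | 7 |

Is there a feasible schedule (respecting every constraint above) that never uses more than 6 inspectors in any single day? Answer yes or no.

Schedule A@1, B@1, C@3, D@6, E@7, F@5: d1:5  d2:5  d3:6  d4:6  d5:6  d6:3  d7:5  d8:5 — peak 6 ≤ 6.

yes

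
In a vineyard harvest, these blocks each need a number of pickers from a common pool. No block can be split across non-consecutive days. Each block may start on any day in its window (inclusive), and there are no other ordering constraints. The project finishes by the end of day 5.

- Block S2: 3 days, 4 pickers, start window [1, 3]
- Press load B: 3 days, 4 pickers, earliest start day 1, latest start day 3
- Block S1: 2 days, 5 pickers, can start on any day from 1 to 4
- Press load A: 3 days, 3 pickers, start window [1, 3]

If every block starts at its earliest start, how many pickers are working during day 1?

16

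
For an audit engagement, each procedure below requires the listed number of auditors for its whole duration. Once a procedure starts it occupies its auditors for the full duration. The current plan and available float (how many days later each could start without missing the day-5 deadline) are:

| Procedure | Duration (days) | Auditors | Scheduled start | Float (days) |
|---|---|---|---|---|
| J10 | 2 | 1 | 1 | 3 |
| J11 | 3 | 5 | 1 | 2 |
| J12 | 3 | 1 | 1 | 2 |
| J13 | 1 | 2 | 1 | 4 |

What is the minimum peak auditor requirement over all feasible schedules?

Early-start (J10@1, J11@1, J12@1, J13@1) gives peak 9: d1:9  d2:7  d3:6  d4:0  d5:0.
Shift J12→3, J13→4.
Schedule J10@1, J11@1, J12@3, J13@4: d1:6  d2:6  d3:6  d4:3  d5:1 — peak 6.

6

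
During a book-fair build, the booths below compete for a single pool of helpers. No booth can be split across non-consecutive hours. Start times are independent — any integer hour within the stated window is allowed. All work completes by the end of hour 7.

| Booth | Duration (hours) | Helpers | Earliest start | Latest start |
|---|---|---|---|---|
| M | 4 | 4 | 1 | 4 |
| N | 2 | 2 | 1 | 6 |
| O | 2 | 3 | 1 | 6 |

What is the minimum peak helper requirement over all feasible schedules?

Early-start (M@1, N@1, O@1) gives peak 9: h1:9  h2:9  h3:4  h4:4  h5:0  h6:0  h7:0.
Shift N→5, O→5.
Schedule M@1, N@5, O@5: h1:4  h2:4  h3:4  h4:4  h5:5  h6:5  h7:0 — peak 5.

5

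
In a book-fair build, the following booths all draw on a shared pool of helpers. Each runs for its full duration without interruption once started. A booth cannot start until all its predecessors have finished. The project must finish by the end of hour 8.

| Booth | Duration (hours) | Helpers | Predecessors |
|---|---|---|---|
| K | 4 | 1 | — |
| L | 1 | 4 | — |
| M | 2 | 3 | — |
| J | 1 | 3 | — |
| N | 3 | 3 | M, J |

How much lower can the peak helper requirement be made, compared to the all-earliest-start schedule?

Early-start peak: h1:11  h2:4  h3:4  h4:4  h5:3  h6:0  h7:0  h8:0 ⇒ 11.
Leveled (K@1, L@5, M@1, J@3, N@6): h1:4  h2:4  h3:4  h4:1  h5:4  h6:3  h7:3  h8:3 ⇒ 4.
Reduction 11 − 4 = 7.

7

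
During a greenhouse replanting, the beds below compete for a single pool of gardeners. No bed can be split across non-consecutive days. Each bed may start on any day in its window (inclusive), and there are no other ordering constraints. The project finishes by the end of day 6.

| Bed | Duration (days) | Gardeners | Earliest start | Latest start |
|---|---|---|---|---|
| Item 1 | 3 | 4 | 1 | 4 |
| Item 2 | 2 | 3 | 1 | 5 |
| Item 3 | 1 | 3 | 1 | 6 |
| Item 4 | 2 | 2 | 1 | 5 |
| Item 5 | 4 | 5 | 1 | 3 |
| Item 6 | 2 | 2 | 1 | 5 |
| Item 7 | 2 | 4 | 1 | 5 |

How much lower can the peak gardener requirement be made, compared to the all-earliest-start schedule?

13

Early-start peak: d1:23  d2:20  d3:9  d4:5  d5:0  d6:0 ⇒ 23.
Leveled (Item 1@1, Item 2@4, Item 3@6, Item 4@1, Item 5@3, Item 6@4, Item 7@1): d1:10  d2:10  d3:9  d4:10  d5:10  d6:8 ⇒ 10.
Reduction 23 − 10 = 13.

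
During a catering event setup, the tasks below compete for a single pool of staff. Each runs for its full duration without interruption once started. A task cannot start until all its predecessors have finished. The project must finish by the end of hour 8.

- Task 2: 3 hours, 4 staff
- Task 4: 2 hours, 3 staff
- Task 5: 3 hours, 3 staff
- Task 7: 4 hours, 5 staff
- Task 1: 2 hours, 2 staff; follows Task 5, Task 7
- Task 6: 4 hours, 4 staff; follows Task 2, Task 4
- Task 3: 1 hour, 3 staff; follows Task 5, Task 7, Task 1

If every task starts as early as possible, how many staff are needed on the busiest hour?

15

Early-start schedule: Task 2@1, Task 4@1, Task 5@1, Task 7@1, Task 1@5, Task 6@4, Task 3@7.
Load per hour: hour 1: 15, hour 2: 15, hour 3: 12, hour 4: 9, hour 5: 6, hour 6: 6, hour 7: 7, hour 8: 0.
Peak is 15.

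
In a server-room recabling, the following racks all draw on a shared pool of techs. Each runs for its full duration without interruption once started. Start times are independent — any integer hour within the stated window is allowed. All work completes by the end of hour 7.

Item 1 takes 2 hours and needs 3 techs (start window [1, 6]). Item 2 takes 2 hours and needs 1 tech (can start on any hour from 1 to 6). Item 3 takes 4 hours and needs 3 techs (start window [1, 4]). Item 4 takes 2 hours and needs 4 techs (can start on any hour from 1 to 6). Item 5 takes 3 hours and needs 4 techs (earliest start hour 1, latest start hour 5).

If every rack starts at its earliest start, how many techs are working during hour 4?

3

At early start, hour 4 has: Item 3.
Demand: 3 = 3.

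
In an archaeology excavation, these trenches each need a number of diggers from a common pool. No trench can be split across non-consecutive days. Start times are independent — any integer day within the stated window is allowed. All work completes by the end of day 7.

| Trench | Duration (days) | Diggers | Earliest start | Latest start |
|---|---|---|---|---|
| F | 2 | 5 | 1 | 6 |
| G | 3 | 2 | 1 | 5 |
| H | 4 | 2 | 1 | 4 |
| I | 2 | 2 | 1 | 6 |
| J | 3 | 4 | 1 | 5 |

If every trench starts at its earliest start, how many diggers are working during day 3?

8

At early start, day 3 has: G, H, J.
Demand: 2 + 2 + 4 = 8.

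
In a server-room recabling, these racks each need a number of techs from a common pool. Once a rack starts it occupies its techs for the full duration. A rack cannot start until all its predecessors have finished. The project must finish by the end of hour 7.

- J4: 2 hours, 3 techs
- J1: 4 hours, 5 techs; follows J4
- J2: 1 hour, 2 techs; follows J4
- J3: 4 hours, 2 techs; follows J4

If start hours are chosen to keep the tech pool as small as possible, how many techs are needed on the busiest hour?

7

Early-start (J4@1, J1@3, J2@3, J3@3) gives peak 9: h1:3  h2:3  h3:9  h4:7  h5:7  h6:7  h7:0.
Shift J3→4.
Schedule J4@1, J1@3, J2@3, J3@4: h1:3  h2:3  h3:7  h4:7  h5:7  h6:7  h7:2 — peak 7.
No arrangement of the 24 feasible schedules does better.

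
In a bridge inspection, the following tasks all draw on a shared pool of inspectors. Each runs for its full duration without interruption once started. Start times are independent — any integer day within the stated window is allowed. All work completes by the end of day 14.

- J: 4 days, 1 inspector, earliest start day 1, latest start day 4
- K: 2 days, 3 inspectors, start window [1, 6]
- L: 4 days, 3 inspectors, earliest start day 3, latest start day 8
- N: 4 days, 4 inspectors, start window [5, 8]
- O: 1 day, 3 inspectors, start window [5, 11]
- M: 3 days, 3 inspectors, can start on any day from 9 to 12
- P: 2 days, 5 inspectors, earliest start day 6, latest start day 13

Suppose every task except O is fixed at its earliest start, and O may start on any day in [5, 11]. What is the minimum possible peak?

12

O@5: d1:4  d2:4  d3:4  d4:4  d5:10  d6:12  d7:9  d8:4  d9:3  d10:3  d11:3  d12:0  d13:0  d14:0 → peak 12
O@6: d1:4  d2:4  d3:4  d4:4  d5:7  d6:15  d7:9  d8:4  d9:3  d10:3  d11:3  d12:0  d13:0  d14:0 → peak 15
O@7: d1:4  d2:4  d3:4  d4:4  d5:7  d6:12  d7:12  d8:4  d9:3  d10:3  d11:3  d12:0  d13:0  d14:0 → peak 12
O@8: d1:4  d2:4  d3:4  d4:4  d5:7  d6:12  d7:9  d8:7  d9:3  d10:3  d11:3  d12:0  d13:0  d14:0 → peak 12
O@9: d1:4  d2:4  d3:4  d4:4  d5:7  d6:12  d7:9  d8:4  d9:6  d10:3  d11:3  d12:0  d13:0  d14:0 → peak 12
O@10: d1:4  d2:4  d3:4  d4:4  d5:7  d6:12  d7:9  d8:4  d9:3  d10:6  d11:3  d12:0  d13:0  d14:0 → peak 12
O@11: d1:4  d2:4  d3:4  d4:4  d5:7  d6:12  d7:9  d8:4  d9:3  d10:3  d11:6  d12:0  d13:0  d14:0 → peak 12
Best is O@5, peak 12.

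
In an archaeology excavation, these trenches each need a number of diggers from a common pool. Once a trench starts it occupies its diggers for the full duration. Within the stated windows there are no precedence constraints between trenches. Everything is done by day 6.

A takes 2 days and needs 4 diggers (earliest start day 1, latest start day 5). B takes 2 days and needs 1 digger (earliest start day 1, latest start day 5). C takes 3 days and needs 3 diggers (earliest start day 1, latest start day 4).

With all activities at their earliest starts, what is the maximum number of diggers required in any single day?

8

Early-start schedule: A@1, B@1, C@1.
Load per day: day 1: 8, day 2: 8, day 3: 3, day 4: 0, day 5: 0, day 6: 0.
Peak is 8.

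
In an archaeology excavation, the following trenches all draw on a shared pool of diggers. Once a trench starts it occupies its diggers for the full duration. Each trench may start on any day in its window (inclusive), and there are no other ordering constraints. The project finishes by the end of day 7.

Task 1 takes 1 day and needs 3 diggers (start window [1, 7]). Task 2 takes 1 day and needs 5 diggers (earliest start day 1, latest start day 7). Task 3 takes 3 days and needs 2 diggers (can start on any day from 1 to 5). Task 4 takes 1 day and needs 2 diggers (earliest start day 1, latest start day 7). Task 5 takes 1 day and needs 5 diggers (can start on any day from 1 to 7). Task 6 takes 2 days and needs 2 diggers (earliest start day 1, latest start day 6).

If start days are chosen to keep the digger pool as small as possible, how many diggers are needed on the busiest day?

Early-start (Task 1@1, Task 2@1, Task 3@1, Task 4@1, Task 5@1, Task 6@1) gives peak 19: d1:19  d2:4  d3:2  d4:0  d5:0  d6:0  d7:0.
Shift Task 2→2, Task 3→3, Task 5→6, Task 6→3.
Schedule Task 1@1, Task 2@2, Task 3@3, Task 4@1, Task 5@6, Task 6@3: d1:5  d2:5  d3:4  d4:4  d5:2  d6:5  d7:0 — peak 5.

5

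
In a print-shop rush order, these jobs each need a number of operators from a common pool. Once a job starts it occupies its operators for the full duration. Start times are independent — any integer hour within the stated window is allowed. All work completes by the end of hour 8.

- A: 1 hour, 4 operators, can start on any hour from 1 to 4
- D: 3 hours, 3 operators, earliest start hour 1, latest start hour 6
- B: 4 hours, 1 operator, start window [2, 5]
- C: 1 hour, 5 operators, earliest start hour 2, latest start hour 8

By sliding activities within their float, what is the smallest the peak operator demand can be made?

Early-start (A@1, D@1, B@2, C@2) gives peak 9: h1:7  h2:9  h3:4  h4:1  h5:1  h6:0  h7:0  h8:0.
Shift D→2, C→6.
Schedule A@1, D@2, B@2, C@6: h1:4  h2:4  h3:4  h4:4  h5:1  h6:5  h7:0  h8:0 — peak 5.

5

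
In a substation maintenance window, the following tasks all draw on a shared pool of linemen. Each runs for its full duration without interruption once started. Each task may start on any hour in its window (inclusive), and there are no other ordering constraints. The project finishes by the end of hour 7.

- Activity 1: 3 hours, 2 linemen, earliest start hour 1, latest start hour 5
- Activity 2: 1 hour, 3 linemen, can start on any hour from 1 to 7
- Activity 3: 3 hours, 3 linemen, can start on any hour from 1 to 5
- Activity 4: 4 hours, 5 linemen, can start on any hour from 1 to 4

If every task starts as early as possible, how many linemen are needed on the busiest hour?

Early-start schedule: Activity 1@1, Activity 2@1, Activity 3@1, Activity 4@1.
Load per hour: hour 1: 13, hour 2: 10, hour 3: 10, hour 4: 5, hour 5: 0, hour 6: 0, hour 7: 0.
Peak is 13.

13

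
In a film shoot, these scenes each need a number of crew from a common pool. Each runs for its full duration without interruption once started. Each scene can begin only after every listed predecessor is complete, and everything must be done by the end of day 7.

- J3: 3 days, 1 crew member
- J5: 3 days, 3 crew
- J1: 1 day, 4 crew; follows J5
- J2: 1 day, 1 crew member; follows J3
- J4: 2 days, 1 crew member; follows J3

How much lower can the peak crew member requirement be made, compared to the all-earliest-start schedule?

2

Early-start peak: d1:4  d2:4  d3:4  d4:6  d5:1  d6:0  d7:0 ⇒ 6.
Leveled (J3@1, J5@1, J1@4, J2@5, J4@5): d1:4  d2:4  d3:4  d4:4  d5:2  d6:1  d7:0 ⇒ 4.
Reduction 6 − 4 = 2.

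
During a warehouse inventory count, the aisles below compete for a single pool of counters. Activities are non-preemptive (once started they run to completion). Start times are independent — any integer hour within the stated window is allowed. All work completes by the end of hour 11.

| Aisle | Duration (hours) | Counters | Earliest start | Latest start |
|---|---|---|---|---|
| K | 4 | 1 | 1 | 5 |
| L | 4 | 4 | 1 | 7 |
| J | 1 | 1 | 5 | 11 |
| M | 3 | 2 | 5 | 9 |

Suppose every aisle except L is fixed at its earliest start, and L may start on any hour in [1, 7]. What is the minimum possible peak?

5

L@1: h1:5  h2:5  h3:5  h4:5  h5:3  h6:2  h7:2  h8:0  h9:0  h10:0  h11:0 → peak 5
L@2: h1:1  h2:5  h3:5  h4:5  h5:7  h6:2  h7:2  h8:0  h9:0  h10:0  h11:0 → peak 7
L@3: h1:1  h2:1  h3:5  h4:5  h5:7  h6:6  h7:2  h8:0  h9:0  h10:0  h11:0 → peak 7
L@4: h1:1  h2:1  h3:1  h4:5  h5:7  h6:6  h7:6  h8:0  h9:0  h10:0  h11:0 → peak 7
L@5: h1:1  h2:1  h3:1  h4:1  h5:7  h6:6  h7:6  h8:4  h9:0  h10:0  h11:0 → peak 7
L@6: h1:1  h2:1  h3:1  h4:1  h5:3  h6:6  h7:6  h8:4  h9:4  h10:0  h11:0 → peak 6
L@7: h1:1  h2:1  h3:1  h4:1  h5:3  h6:2  h7:6  h8:4  h9:4  h10:4  h11:0 → peak 6
Best is L@1, peak 5.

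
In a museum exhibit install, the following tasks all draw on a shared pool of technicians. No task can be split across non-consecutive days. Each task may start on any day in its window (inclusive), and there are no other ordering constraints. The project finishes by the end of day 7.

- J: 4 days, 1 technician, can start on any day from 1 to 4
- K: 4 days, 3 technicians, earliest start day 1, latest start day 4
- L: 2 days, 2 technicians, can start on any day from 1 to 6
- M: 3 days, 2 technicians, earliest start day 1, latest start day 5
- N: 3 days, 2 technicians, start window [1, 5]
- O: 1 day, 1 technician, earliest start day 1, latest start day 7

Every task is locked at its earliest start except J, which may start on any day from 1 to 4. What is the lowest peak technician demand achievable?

J@1: d1:11  d2:10  d3:8  d4:4  d5:0  d6:0  d7:0 → peak 11
J@2: d1:10  d2:10  d3:8  d4:4  d5:1  d6:0  d7:0 → peak 10
J@3: d1:10  d2:9  d3:8  d4:4  d5:1  d6:1  d7:0 → peak 10
J@4: d1:10  d2:9  d3:7  d4:4  d5:1  d6:1  d7:1 → peak 10
Best is J@2, peak 10.

10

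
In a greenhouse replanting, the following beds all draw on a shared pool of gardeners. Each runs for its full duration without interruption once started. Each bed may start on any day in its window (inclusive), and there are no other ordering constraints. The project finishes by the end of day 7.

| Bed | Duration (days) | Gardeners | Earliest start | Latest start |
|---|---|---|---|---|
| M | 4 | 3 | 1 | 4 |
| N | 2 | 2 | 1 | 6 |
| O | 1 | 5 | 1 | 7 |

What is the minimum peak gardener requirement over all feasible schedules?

Early-start (M@1, N@1, O@1) gives peak 10: d1:10  d2:5  d3:3  d4:3  d5:0  d6:0  d7:0.
Shift O→5.
Schedule M@1, N@1, O@5: d1:5  d2:5  d3:3  d4:3  d5:5  d6:0  d7:0 — peak 5.

5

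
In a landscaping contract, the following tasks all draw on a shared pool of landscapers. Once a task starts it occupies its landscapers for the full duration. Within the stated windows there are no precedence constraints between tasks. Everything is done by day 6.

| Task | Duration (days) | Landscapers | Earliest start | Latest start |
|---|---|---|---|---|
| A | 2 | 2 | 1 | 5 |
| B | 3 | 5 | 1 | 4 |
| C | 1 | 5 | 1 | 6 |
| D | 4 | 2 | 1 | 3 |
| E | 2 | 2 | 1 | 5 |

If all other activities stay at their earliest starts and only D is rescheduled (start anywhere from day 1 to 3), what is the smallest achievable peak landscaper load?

D@1: d1:16  d2:11  d3:7  d4:2  d5:0  d6:0 → peak 16
D@2: d1:14  d2:11  d3:7  d4:2  d5:2  d6:0 → peak 14
D@3: d1:14  d2:9  d3:7  d4:2  d5:2  d6:2 → peak 14
Best is D@2, peak 14.

14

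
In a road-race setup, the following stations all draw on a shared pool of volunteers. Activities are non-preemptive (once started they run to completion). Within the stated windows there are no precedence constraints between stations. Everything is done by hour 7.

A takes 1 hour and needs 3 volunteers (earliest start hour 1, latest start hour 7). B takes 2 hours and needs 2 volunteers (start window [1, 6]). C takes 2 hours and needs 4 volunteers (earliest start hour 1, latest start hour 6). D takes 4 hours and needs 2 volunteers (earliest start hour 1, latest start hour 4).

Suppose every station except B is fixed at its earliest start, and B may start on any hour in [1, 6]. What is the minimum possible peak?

9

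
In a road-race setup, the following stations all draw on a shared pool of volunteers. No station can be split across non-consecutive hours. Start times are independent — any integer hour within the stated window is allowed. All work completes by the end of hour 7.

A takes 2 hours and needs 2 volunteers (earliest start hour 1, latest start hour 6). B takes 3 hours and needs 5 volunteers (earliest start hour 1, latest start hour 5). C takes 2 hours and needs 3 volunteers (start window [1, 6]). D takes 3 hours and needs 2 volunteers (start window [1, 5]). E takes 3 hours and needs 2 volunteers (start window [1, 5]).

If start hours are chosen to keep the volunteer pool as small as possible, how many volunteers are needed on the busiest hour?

7

Early-start (A@1, B@1, C@1, D@1, E@1) gives peak 14: h1:14  h2:14  h3:9  h4:0  h5:0  h6:0  h7:0.
Shift C→4, D→3, E→4.
Schedule A@1, B@1, C@4, D@3, E@4: h1:7  h2:7  h3:7  h4:7  h5:7  h6:2  h7:0 — peak 7.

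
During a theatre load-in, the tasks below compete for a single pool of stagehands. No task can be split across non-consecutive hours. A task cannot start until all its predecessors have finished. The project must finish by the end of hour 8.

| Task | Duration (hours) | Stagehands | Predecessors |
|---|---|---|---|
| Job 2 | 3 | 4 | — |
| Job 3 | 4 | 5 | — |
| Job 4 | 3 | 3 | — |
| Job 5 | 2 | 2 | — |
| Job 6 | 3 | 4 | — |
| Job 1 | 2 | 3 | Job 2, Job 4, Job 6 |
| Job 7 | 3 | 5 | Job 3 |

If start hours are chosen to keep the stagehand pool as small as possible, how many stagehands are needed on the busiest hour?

12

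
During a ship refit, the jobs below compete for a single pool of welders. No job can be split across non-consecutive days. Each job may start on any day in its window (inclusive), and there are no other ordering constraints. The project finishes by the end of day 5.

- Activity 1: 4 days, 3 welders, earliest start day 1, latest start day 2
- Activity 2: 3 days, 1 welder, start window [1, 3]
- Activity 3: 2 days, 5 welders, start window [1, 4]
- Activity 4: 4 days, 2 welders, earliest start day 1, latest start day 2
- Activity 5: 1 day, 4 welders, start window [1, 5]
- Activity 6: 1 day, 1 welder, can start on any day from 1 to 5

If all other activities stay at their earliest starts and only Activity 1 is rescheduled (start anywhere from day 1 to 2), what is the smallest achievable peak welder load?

13

Activity 1@1: d1:16  d2:11  d3:6  d4:5  d5:0 → peak 16
Activity 1@2: d1:13  d2:11  d3:6  d4:5  d5:3 → peak 13
Best is Activity 1@2, peak 13.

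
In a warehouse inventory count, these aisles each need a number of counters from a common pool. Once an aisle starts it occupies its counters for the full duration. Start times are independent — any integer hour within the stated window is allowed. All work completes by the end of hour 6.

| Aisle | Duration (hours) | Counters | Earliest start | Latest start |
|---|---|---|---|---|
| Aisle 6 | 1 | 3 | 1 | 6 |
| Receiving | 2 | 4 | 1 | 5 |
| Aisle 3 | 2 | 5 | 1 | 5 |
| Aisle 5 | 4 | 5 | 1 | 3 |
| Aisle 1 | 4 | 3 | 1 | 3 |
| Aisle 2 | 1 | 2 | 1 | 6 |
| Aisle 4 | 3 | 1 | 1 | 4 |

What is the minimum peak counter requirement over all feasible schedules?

10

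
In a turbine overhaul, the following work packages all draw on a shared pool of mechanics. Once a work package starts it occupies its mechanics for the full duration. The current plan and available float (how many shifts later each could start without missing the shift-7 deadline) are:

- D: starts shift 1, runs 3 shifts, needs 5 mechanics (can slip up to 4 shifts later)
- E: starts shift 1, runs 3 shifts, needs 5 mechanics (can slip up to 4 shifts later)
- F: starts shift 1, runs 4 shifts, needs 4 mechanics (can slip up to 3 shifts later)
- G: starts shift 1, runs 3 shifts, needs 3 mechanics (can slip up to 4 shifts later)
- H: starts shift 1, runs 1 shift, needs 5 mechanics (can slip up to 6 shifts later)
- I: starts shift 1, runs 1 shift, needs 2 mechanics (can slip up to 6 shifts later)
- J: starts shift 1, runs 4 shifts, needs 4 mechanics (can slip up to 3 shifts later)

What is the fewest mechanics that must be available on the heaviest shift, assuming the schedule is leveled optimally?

Early-start (D@1, E@1, F@1, G@1, H@1, I@1, J@1) gives peak 28: s1:28  s2:21  s3:21  s4:8  s5:0  s6:0  s7:0.
Shift F→4, H→4, I→5, J→4.
Schedule D@1, E@1, F@4, G@1, H@4, I@5, J@4: s1:13  s2:13  s3:13  s4:13  s5:10  s6:8  s7:8 — peak 13.

13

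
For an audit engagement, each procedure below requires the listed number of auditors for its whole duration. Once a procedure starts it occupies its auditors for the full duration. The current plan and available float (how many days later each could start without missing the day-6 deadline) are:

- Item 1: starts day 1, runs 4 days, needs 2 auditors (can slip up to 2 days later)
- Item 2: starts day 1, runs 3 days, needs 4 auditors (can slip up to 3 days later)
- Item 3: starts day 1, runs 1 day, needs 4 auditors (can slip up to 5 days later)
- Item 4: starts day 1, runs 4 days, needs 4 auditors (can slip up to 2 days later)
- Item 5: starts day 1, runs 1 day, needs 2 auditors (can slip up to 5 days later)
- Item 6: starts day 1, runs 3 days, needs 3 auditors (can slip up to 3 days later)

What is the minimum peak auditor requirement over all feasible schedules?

Early-start (Item 1@1, Item 2@1, Item 3@1, Item 4@1, Item 5@1, Item 6@1) gives peak 19: d1:19  d2:13  d3:13  d4:6  d5:0  d6:0.
Shift Item 4→2, Item 5→5, Item 6→4.
Schedule Item 1@1, Item 2@1, Item 3@1, Item 4@2, Item 5@5, Item 6@4: d1:10  d2:10  d3:10  d4:9  d5:9  d6:3 — peak 10.

10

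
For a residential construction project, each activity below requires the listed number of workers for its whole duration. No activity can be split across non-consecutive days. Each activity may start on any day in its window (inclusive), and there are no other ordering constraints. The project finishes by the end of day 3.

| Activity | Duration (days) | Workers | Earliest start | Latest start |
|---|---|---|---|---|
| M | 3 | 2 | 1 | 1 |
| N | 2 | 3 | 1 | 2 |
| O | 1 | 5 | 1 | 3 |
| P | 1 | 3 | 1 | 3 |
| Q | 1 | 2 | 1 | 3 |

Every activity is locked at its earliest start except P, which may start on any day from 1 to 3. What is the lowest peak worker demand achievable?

P@1: d1:15  d2:5  d3:2 → peak 15
P@2: d1:12  d2:8  d3:2 → peak 12
P@3: d1:12  d2:5  d3:5 → peak 12
Best is P@2, peak 12.

12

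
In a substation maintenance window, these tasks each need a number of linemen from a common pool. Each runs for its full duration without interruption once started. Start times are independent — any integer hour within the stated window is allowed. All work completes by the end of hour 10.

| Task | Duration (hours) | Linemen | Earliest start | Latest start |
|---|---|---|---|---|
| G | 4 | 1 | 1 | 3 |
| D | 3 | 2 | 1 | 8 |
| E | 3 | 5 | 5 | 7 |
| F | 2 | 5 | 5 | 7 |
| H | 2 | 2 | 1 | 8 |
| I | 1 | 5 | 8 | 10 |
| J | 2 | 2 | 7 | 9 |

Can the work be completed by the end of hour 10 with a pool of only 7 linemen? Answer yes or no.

Schedule G@1, D@1, E@7, F@5, H@1, I@10, J@7: h1:5  h2:5  h3:3  h4:1  h5:5  h6:5  h7:7  h8:7  h9:5  h10:5 — peak 7 ≤ 7.

yes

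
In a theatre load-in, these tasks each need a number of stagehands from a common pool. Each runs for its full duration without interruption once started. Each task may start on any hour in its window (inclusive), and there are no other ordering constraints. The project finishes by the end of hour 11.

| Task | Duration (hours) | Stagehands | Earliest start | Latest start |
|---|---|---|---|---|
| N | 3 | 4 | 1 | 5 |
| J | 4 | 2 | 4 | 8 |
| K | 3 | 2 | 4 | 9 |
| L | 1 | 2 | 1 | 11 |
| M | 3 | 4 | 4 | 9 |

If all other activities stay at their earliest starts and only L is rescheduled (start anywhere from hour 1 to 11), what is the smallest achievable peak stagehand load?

8

L@1: h1:6  h2:4  h3:4  h4:8  h5:8  h6:8  h7:2  h8:0  h9:0  h10:0  h11:0 → peak 8
L@2: h1:4  h2:6  h3:4  h4:8  h5:8  h6:8  h7:2  h8:0  h9:0  h10:0  h11:0 → peak 8
L@3: h1:4  h2:4  h3:6  h4:8  h5:8  h6:8  h7:2  h8:0  h9:0  h10:0  h11:0 → peak 8
L@4: h1:4  h2:4  h3:4  h4:10  h5:8  h6:8  h7:2  h8:0  h9:0  h10:0  h11:0 → peak 10
L@5: h1:4  h2:4  h3:4  h4:8  h5:10  h6:8  h7:2  h8:0  h9:0  h10:0  h11:0 → peak 10
L@6: h1:4  h2:4  h3:4  h4:8  h5:8  h6:10  h7:2  h8:0  h9:0  h10:0  h11:0 → peak 10
L@7: h1:4  h2:4  h3:4  h4:8  h5:8  h6:8  h7:4  h8:0  h9:0  h10:0  h11:0 → peak 8
L@8: h1:4  h2:4  h3:4  h4:8  h5:8  h6:8  h7:2  h8:2  h9:0  h10:0  h11:0 → peak 8
L@9: h1:4  h2:4  h3:4  h4:8  h5:8  h6:8  h7:2  h8:0  h9:2  h10:0  h11:0 → peak 8
L@10: h1:4  h2:4  h3:4  h4:8  h5:8  h6:8  h7:2  h8:0  h9:0  h10:2  h11:0 → peak 8
L@11: h1:4  h2:4  h3:4  h4:8  h5:8  h6:8  h7:2  h8:0  h9:0  h10:0  h11:2 → peak 8
Best is L@1, peak 8.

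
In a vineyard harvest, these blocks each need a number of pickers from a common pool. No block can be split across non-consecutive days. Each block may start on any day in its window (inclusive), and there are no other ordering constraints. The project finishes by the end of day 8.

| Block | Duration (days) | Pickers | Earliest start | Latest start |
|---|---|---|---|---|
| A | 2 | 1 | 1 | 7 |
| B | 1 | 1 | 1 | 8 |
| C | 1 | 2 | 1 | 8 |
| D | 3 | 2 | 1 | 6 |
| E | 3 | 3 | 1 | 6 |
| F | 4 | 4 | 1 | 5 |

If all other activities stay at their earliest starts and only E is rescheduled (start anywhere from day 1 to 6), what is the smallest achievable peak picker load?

E@1: d1:13  d2:10  d3:9  d4:4  d5:0  d6:0  d7:0  d8:0 → peak 13
E@2: d1:10  d2:10  d3:9  d4:7  d5:0  d6:0  d7:0  d8:0 → peak 10
E@3: d1:10  d2:7  d3:9  d4:7  d5:3  d6:0  d7:0  d8:0 → peak 10
E@4: d1:10  d2:7  d3:6  d4:7  d5:3  d6:3  d7:0  d8:0 → peak 10
E@5: d1:10  d2:7  d3:6  d4:4  d5:3  d6:3  d7:3  d8:0 → peak 10
E@6: d1:10  d2:7  d3:6  d4:4  d5:0  d6:3  d7:3  d8:3 → peak 10
Best is E@2, peak 10.

10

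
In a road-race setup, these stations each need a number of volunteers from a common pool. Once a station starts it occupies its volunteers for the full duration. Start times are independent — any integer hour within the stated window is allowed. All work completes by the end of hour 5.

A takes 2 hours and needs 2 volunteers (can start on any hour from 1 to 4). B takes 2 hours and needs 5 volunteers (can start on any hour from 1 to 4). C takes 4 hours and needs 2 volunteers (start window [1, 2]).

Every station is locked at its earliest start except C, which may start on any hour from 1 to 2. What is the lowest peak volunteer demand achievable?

C@1: h1:9  h2:9  h3:2  h4:2  h5:0 → peak 9
C@2: h1:7  h2:9  h3:2  h4:2  h5:2 → peak 9
Best is C@1, peak 9.

9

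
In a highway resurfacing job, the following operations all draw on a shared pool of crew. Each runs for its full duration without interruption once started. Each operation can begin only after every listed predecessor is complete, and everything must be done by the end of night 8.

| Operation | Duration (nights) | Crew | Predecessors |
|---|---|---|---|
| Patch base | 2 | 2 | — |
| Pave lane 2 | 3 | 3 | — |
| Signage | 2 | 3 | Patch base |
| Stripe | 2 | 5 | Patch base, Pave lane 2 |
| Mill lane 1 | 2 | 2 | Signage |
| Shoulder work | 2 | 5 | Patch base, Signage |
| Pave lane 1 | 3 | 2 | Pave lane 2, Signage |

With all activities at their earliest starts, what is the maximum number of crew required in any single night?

14

Early-start schedule: Patch base@1, Pave lane 2@1, Signage@3, Stripe@4, Mill lane 1@5, Shoulder work@5, Pave lane 1@5.
Load per night: night 1: 5, night 2: 5, night 3: 6, night 4: 8, night 5: 14, night 6: 9, night 7: 2, night 8: 0.
Peak is 14.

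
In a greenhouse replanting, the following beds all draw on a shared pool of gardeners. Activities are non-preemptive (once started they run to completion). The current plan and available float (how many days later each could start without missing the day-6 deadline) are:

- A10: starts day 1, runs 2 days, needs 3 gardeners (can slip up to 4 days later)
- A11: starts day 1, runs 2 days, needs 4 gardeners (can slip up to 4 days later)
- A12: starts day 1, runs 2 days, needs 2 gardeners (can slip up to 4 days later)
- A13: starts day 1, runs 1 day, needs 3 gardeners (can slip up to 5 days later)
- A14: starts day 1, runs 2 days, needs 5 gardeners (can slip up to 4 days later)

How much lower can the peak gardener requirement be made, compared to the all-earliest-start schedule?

Early-start peak: d1:17  d2:14  d3:0  d4:0  d5:0  d6:0 ⇒ 17.
Leveled (A10@1, A11@3, A12@2, A13@1, A14@5): d1:6  d2:5  d3:6  d4:4  d5:5  d6:5 ⇒ 6.
Reduction 17 − 6 = 11.

11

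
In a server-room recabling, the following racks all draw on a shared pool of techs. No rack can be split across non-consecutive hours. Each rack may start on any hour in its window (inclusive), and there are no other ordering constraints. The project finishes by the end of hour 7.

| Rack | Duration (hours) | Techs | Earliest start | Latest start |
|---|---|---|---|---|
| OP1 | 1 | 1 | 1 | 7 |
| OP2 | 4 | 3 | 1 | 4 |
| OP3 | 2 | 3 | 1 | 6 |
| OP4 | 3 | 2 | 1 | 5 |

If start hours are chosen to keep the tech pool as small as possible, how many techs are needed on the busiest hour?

Early-start (OP1@1, OP2@1, OP3@1, OP4@1) gives peak 9: h1:9  h2:8  h3:5  h4:3  h5:0  h6:0  h7:0.
Shift OP3→5, OP4→2.
Schedule OP1@1, OP2@1, OP3@5, OP4@2: h1:4  h2:5  h3:5  h4:5  h5:3  h6:3  h7:0 — peak 5.

5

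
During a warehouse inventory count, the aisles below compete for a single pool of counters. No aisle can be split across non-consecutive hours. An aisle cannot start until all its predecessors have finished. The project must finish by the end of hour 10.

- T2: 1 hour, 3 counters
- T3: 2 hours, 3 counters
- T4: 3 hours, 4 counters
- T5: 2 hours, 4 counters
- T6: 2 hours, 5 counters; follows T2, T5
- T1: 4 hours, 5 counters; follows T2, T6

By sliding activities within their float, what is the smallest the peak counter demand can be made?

8

Early-start (T2@1, T3@1, T4@1, T5@1, T6@3, T1@5) gives peak 14: h1:14  h2:11  h3:9  h4:5  h5:5  h6:5  h7:5  h8:5  h9:0  h10:0.
Shift T4→2, T5→3, T6→5, T1→7.
Schedule T2@1, T3@1, T4@2, T5@3, T6@5, T1@7: h1:6  h2:7  h3:8  h4:8  h5:5  h6:5  h7:5  h8:5  h9:5  h10:5 — peak 8.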